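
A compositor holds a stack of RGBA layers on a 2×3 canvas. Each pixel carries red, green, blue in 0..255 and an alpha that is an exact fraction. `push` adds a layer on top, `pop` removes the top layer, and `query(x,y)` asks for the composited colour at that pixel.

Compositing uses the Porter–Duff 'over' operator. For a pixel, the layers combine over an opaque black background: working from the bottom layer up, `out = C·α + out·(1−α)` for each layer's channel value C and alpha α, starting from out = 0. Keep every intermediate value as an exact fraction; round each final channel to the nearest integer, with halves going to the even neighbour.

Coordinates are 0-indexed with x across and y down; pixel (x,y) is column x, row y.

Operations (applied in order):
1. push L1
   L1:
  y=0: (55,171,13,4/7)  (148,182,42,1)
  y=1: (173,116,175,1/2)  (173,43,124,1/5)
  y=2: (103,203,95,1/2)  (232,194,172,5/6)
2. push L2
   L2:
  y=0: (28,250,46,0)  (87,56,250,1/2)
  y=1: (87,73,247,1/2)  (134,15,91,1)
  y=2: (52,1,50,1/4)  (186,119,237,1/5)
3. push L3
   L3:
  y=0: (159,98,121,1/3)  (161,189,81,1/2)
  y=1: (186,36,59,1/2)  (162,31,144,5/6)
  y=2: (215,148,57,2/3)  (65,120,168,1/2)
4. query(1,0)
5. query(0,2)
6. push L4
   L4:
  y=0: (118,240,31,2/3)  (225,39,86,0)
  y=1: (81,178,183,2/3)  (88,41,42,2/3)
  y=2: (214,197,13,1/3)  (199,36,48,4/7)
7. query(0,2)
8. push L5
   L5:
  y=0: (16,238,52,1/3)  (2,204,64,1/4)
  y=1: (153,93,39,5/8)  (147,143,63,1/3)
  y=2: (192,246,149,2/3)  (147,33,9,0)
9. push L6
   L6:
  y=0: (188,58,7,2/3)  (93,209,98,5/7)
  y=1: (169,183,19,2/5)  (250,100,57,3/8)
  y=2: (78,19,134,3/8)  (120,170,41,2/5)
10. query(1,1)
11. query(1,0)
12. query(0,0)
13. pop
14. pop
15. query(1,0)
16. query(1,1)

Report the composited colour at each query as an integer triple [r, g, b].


query (1,0) [L1,L2,L3] — begin 0,0,0
after L1 α=1: [148, 182, 42]
after L2 α=1/2: [235/2, 119, 146]
after L3 α=1/2: [557/4, 154, 227/2]
→ [139, 154, 114]

query (0,2) [L1,L2,L3] — begin 0,0,0
+L1 (α=1/2) → [103/2, 203/2, 95/2]
+L2 (α=1/4) → [413/8, 611/8, 385/8]
+L3 (α=2/3) → [3853/24, 993/8, 1297/24]
→ [161, 124, 54]

at x=0,y=2 over L1,L2,L3,L4:
L1 α=1/2: [103/2, 203/2, 95/2]
L2 α=1/4: [413/8, 611/8, 385/8]
L3 α=2/3: [3853/24, 993/8, 1297/24]
L4 α=1/3: [6421/36, 1781/12, 1453/36]
→ [178, 148, 40]

(1,1) stack=L1,L2,L3,L4,L5,L6; from [0,0,0]:
L1 α=1/5: [173/5, 43/5, 124/5]
L2 α=1: [134, 15, 91]
L3 α=5/6: [472/3, 85/3, 811/6]
L4 α=2/3: [1000/9, 331/9, 1315/18]
L5 α=1/3: [3323/27, 1949/27, 1882/27]
L6 α=3/8: [36865/216, 17845/216, 14027/216]
rounded: [171, 83, 65]

(1,0) stack=L1,L2,L3,L4,L5,L6; from [0,0,0]:
L1 α=1: [148, 182, 42]
L2 α=1/2: [235/2, 119, 146]
L3 α=1/2: [557/4, 154, 227/2]
L4 α=0: [557/4, 154, 227/2]
L5 α=1/4: [1679/16, 333/2, 809/8]
L6 α=5/7: [5399/56, 1378/7, 2769/28]
rounded: [96, 197, 99]

(0,0) stack=L1,L2,L3,L4,L5,L6; from [0,0,0]:
+L1 (α=4/7) → [220/7, 684/7, 52/7]
+L2 (α=0) → [220/7, 684/7, 52/7]
+L3 (α=1/3) → [1553/21, 2054/21, 317/7]
+L4 (α=2/3) → [6509/63, 12134/63, 751/21]
+L5 (α=1/3) → [14026/189, 39262/189, 2594/63]
+L6 (α=2/3) → [85090/567, 61186/567, 3476/189]
→ [150, 108, 18]

query (1,0) [L1,L2,L3,L4] — begin 0,0,0
+L1 (α=1) → [148, 182, 42]
+L2 (α=1/2) → [235/2, 119, 146]
+L3 (α=1/2) → [557/4, 154, 227/2]
+L4 (α=0) → [557/4, 154, 227/2]
rounded: [139, 154, 114]

(1,1) stack=L1,L2,L3,L4; from [0,0,0]:
L1 α=1/5: [173/5, 43/5, 124/5]
L2 α=1: [134, 15, 91]
L3 α=5/6: [472/3, 85/3, 811/6]
L4 α=2/3: [1000/9, 331/9, 1315/18]
= [111, 37, 73]


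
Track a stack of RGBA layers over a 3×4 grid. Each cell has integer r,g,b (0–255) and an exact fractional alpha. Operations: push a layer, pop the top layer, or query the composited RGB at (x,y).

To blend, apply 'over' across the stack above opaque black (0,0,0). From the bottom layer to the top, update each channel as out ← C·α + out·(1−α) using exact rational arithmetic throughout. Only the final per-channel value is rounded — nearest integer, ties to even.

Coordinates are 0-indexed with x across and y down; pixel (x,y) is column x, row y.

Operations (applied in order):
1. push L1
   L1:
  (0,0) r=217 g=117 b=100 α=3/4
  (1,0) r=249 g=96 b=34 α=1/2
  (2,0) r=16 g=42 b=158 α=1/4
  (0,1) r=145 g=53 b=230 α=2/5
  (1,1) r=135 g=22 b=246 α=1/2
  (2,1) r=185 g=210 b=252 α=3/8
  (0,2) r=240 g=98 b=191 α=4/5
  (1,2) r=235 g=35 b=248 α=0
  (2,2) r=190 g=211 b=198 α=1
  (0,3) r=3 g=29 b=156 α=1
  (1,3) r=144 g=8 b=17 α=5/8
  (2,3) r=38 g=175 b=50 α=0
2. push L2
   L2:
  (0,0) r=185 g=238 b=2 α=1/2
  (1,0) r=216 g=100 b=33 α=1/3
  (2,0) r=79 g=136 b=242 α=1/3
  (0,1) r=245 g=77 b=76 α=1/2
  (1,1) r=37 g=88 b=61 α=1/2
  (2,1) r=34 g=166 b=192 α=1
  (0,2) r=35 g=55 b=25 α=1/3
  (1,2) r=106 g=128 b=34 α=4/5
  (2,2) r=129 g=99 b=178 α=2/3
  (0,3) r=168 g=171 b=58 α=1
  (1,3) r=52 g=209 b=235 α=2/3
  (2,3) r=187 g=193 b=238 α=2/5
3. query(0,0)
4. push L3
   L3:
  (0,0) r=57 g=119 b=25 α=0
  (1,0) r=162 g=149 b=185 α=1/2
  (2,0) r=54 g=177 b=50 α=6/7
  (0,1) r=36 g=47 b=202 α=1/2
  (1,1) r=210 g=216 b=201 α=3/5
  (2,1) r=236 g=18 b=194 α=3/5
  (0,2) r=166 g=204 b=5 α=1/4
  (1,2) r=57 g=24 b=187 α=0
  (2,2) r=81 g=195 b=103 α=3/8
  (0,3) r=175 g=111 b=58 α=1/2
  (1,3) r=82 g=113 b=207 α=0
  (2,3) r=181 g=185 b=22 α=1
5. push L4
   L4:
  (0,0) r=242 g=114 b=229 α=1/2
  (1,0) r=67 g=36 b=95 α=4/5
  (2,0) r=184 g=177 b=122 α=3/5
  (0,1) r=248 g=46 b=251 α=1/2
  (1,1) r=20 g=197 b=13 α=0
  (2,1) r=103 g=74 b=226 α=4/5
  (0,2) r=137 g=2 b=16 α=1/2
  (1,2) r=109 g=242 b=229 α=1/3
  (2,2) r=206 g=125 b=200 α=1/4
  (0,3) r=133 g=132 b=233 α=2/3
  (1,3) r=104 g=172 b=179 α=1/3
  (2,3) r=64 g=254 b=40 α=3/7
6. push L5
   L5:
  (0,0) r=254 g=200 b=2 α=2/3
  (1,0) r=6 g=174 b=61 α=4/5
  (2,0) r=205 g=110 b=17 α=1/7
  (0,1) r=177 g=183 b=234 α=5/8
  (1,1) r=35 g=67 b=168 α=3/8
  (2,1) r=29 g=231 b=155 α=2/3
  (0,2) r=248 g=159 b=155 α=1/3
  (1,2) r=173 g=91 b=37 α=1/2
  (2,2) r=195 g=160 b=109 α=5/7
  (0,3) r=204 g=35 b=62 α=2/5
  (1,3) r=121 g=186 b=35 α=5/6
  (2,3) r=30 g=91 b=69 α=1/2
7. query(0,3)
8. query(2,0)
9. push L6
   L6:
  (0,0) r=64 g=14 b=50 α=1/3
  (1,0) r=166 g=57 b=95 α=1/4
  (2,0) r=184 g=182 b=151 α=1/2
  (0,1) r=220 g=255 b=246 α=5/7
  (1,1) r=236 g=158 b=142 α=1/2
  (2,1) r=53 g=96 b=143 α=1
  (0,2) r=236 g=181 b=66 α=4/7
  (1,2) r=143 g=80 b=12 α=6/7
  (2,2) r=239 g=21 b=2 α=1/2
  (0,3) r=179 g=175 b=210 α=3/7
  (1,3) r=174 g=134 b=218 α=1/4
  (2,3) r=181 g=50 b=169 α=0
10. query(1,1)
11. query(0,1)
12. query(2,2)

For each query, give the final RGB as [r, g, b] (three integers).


query (0,0) [L1,L2] — begin 0,0,0
L1 α=3/4: [651/4, 351/4, 75]
L2 α=1/2: [1391/8, 1303/8, 77/2]
→ [174, 163, 38]

(0,3) stack=L1,L2,L3,L4,L5; from [0,0,0]:
+L1 (α=1) → [3, 29, 156]
+L2 (α=1) → [168, 171, 58]
+L3 (α=1/2) → [343/2, 141, 58]
+L4 (α=2/3) → [875/6, 135, 524/3]
+L5 (α=2/5) → [1691/10, 95, 648/5]
rounded: [169, 95, 130]

query (2,0) [L1,L2,L3,L4,L5] — begin 0,0,0
L1 α=1/4: [4, 21/2, 79/2]
L2 α=1/3: [29, 157/3, 107]
L3 α=6/7: [353/7, 3343/21, 407/7]
L4 α=3/5: [914/7, 17837/105, 3376/35]
L5 α=1/7: [6919/49, 39524/245, 20851/245]
rounded: [141, 161, 85]

(1,1) stack=L1,L2,L3,L4,L5,L6; from [0,0,0]:
+L1 (α=1/2) → [135/2, 11, 123]
+L2 (α=1/2) → [209/4, 99/2, 92]
+L3 (α=3/5) → [1469/10, 747/5, 787/5]
+L4 (α=0) → [1469/10, 747/5, 787/5]
+L5 (α=3/8) → [1679/16, 237/2, 1291/8]
+L6 (α=1/2) → [5455/32, 553/4, 2427/16]
→ [170, 138, 152]

query (0,1) [L1,L2,L3,L4,L5,L6] — begin 0,0,0
after L1 α=2/5: [58, 106/5, 92]
after L2 α=1/2: [303/2, 491/10, 84]
after L3 α=1/2: [375/4, 961/20, 143]
after L4 α=1/2: [1367/8, 1881/40, 197]
after L5 α=5/8: [11181/64, 42243/320, 1761/8]
after L6 α=5/7: [46381/224, 246243/1120, 6681/28]
= [207, 220, 239]

(2,2) stack=L1,L2,L3,L4,L5,L6; from [0,0,0]:
L1 α=1: [190, 211, 198]
L2 α=2/3: [448/3, 409/3, 554/3]
L3 α=3/8: [2969/24, 475/3, 3697/24]
L4 α=1/4: [4617/32, 150, 5297/32]
L5 α=5/7: [20217/112, 1100/7, 14017/112]
L6 α=1/2: [46985/224, 1247/14, 14241/224]
→ [210, 89, 64]


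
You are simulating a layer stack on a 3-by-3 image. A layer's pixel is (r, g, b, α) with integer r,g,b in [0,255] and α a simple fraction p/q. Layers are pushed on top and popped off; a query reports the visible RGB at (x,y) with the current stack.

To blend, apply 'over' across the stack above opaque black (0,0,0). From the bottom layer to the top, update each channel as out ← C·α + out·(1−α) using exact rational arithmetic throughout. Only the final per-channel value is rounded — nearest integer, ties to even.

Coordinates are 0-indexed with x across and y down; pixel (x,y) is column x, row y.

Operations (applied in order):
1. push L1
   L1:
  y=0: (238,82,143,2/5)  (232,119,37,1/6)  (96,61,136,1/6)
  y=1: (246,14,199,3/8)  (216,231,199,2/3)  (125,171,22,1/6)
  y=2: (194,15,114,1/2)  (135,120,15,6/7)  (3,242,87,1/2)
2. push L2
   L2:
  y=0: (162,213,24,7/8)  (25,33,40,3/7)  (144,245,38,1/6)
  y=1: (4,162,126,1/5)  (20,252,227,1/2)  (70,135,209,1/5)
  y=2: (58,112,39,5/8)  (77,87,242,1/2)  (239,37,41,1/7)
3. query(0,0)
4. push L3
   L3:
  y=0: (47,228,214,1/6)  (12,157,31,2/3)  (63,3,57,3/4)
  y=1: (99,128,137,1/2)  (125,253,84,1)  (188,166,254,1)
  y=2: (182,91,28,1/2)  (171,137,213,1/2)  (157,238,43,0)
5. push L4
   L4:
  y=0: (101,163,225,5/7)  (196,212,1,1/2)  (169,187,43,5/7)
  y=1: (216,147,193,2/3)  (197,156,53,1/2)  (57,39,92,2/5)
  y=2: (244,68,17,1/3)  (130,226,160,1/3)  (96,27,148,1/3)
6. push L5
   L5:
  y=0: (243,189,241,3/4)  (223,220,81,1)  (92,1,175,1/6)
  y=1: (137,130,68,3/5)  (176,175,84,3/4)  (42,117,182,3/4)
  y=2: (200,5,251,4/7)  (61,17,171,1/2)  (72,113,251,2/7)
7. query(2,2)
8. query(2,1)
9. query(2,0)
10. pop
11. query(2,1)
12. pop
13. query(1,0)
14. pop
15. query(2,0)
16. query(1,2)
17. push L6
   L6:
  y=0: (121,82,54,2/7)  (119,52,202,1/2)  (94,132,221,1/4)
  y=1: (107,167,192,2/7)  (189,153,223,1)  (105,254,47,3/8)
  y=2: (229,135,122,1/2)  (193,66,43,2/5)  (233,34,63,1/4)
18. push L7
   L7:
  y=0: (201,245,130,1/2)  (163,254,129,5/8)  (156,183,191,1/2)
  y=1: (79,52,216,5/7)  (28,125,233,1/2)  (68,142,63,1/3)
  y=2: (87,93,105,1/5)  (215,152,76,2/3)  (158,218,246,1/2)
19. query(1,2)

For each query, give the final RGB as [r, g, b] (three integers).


query (0,0) [L1,L2] — begin 0,0,0
L1 α=2/5: [476/5, 164/5, 286/5]
L2 α=7/8: [3073/20, 7619/40, 563/20]
= [154, 190, 28]

(2,2) stack=L1,L2,L3,L4,L5; from [0,0,0]:
+L1 (α=1/2) → [3/2, 121, 87/2]
+L2 (α=1/7) → [248/7, 109, 302/7]
+L3 (α=0) → [248/7, 109, 302/7]
+L4 (α=1/3) → [1168/21, 245/3, 1640/21]
+L5 (α=2/7) → [8864/147, 1903/21, 18742/147]
→ [60, 91, 127]

at x=2,y=1 over L1,L2,L3,L4,L5:
+L1 (α=1/6) → [125/6, 57/2, 11/3]
+L2 (α=1/5) → [92/3, 249/5, 671/15]
+L3 (α=1) → [188, 166, 254]
+L4 (α=2/5) → [678/5, 576/5, 946/5]
+L5 (α=3/4) → [327/5, 2331/20, 919/5]
rounded: [65, 117, 184]

(2,0) stack=L1,L2,L3,L4,L5; from [0,0,0]:
+L1 (α=1/6) → [16, 61/6, 68/3]
+L2 (α=1/6) → [112/3, 1775/36, 227/9]
+L3 (α=3/4) → [679/12, 2099/144, 883/18]
+L4 (α=5/7) → [5749/42, 9917/72, 2818/63]
+L5 (α=1/6) → [32609/252, 49657/432, 25115/378]
→ [129, 115, 66]

(2,1) stack=L1,L2,L3,L4; from [0,0,0]:
L1 α=1/6: [125/6, 57/2, 11/3]
L2 α=1/5: [92/3, 249/5, 671/15]
L3 α=1: [188, 166, 254]
L4 α=2/5: [678/5, 576/5, 946/5]
rounded: [136, 115, 189]

query (1,0) [L1,L2,L3] — begin 0,0,0
+L1 (α=1/6) → [116/3, 119/6, 37/6]
+L2 (α=3/7) → [689/21, 535/21, 62/3]
+L3 (α=2/3) → [1193/63, 7129/63, 248/9]
rounded: [19, 113, 28]

query (2,0) [L1,L2] — begin 0,0,0
after L1 α=1/6: [16, 61/6, 68/3]
after L2 α=1/6: [112/3, 1775/36, 227/9]
rounded: [37, 49, 25]

(1,2) stack=L1,L2; from [0,0,0]:
+L1 (α=6/7) → [810/7, 720/7, 90/7]
+L2 (α=1/2) → [1349/14, 1329/14, 892/7]
→ [96, 95, 127]

query (1,2) [L1,L2,L6,L7] — begin 0,0,0
+L1 (α=6/7) → [810/7, 720/7, 90/7]
+L2 (α=1/2) → [1349/14, 1329/14, 892/7]
+L6 (α=2/5) → [9451/70, 1167/14, 3278/35]
+L7 (α=2/3) → [39551/210, 5423/42, 2866/35]
→ [188, 129, 82]


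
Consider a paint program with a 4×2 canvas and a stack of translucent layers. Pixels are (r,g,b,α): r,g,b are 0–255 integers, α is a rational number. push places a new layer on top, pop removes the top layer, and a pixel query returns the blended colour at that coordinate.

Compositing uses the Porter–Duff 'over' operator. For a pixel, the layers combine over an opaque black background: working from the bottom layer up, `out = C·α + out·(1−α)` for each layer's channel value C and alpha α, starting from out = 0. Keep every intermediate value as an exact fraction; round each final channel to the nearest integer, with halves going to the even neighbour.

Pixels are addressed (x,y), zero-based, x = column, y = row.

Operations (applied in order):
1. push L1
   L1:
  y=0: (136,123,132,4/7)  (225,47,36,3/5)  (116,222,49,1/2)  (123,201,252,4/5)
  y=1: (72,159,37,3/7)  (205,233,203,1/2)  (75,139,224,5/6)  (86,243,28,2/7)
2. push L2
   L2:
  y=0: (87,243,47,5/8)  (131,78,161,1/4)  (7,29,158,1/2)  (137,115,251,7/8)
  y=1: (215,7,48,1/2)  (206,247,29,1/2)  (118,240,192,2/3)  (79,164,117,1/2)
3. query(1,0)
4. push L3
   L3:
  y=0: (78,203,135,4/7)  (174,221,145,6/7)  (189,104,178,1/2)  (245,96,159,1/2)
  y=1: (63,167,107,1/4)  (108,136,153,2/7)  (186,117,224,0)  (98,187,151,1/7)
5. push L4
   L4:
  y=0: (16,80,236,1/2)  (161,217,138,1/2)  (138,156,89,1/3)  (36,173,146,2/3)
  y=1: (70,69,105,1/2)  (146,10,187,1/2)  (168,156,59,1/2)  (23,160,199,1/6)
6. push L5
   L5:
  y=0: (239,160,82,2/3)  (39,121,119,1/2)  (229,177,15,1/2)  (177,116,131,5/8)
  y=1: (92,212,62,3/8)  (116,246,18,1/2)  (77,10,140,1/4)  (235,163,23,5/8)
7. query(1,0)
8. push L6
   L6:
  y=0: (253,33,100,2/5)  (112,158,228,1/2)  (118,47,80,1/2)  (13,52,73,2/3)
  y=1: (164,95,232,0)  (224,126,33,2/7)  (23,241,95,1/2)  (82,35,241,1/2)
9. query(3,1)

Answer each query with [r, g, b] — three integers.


query (1,0) [L1,L2] — begin 0,0,0
+L1 (α=3/5) → [135, 141/5, 108/5]
+L2 (α=1/4) → [134, 813/20, 1129/20]
= [134, 41, 56]

at x=1,y=0 over L1,L2,L3,L4,L5:
+L1 (α=3/5) → [135, 141/5, 108/5]
+L2 (α=1/4) → [134, 813/20, 1129/20]
+L3 (α=6/7) → [1178/7, 27333/140, 2647/20]
+L4 (α=1/2) → [2305/14, 57713/280, 5407/40]
+L5 (α=1/2) → [2851/28, 91593/560, 10167/80]
→ [102, 164, 127]

query (3,1) [L1,L2,L3,L4,L5,L6] — begin 0,0,0
after L1 α=2/7: [172/7, 486/7, 8]
after L2 α=1/2: [725/14, 817/7, 125/2]
after L3 α=1/7: [2861/49, 6211/49, 526/7]
after L4 α=1/6: [2572/49, 12965/98, 1341/14]
after L5 α=5/8: [65291/392, 118765/784, 5633/112]
after L6 α=1/2: [97435/784, 146205/1568, 32625/224]
→ [124, 93, 146]


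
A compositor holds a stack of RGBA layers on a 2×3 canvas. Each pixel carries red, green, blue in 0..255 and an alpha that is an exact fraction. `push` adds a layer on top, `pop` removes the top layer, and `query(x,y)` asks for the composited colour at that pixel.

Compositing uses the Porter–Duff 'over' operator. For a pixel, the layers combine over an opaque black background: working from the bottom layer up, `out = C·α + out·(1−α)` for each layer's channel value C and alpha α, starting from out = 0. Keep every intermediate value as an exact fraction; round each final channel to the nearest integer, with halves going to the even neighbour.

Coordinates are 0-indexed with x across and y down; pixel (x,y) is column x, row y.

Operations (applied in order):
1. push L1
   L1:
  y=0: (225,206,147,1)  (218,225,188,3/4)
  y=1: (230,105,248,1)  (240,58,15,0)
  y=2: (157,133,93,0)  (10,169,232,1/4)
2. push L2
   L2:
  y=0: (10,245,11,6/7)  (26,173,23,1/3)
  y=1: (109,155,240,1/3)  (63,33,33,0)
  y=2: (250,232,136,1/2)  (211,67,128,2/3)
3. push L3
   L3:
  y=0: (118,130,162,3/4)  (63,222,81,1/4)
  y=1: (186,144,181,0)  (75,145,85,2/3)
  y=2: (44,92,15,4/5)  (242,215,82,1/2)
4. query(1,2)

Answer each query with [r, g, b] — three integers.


at x=1,y=2 over L1,L2,L3:
after L1 α=1/4: [5/2, 169/4, 58]
after L2 α=2/3: [283/2, 235/4, 314/3]
after L3 α=1/2: [767/4, 1095/8, 280/3]
→ [192, 137, 93]


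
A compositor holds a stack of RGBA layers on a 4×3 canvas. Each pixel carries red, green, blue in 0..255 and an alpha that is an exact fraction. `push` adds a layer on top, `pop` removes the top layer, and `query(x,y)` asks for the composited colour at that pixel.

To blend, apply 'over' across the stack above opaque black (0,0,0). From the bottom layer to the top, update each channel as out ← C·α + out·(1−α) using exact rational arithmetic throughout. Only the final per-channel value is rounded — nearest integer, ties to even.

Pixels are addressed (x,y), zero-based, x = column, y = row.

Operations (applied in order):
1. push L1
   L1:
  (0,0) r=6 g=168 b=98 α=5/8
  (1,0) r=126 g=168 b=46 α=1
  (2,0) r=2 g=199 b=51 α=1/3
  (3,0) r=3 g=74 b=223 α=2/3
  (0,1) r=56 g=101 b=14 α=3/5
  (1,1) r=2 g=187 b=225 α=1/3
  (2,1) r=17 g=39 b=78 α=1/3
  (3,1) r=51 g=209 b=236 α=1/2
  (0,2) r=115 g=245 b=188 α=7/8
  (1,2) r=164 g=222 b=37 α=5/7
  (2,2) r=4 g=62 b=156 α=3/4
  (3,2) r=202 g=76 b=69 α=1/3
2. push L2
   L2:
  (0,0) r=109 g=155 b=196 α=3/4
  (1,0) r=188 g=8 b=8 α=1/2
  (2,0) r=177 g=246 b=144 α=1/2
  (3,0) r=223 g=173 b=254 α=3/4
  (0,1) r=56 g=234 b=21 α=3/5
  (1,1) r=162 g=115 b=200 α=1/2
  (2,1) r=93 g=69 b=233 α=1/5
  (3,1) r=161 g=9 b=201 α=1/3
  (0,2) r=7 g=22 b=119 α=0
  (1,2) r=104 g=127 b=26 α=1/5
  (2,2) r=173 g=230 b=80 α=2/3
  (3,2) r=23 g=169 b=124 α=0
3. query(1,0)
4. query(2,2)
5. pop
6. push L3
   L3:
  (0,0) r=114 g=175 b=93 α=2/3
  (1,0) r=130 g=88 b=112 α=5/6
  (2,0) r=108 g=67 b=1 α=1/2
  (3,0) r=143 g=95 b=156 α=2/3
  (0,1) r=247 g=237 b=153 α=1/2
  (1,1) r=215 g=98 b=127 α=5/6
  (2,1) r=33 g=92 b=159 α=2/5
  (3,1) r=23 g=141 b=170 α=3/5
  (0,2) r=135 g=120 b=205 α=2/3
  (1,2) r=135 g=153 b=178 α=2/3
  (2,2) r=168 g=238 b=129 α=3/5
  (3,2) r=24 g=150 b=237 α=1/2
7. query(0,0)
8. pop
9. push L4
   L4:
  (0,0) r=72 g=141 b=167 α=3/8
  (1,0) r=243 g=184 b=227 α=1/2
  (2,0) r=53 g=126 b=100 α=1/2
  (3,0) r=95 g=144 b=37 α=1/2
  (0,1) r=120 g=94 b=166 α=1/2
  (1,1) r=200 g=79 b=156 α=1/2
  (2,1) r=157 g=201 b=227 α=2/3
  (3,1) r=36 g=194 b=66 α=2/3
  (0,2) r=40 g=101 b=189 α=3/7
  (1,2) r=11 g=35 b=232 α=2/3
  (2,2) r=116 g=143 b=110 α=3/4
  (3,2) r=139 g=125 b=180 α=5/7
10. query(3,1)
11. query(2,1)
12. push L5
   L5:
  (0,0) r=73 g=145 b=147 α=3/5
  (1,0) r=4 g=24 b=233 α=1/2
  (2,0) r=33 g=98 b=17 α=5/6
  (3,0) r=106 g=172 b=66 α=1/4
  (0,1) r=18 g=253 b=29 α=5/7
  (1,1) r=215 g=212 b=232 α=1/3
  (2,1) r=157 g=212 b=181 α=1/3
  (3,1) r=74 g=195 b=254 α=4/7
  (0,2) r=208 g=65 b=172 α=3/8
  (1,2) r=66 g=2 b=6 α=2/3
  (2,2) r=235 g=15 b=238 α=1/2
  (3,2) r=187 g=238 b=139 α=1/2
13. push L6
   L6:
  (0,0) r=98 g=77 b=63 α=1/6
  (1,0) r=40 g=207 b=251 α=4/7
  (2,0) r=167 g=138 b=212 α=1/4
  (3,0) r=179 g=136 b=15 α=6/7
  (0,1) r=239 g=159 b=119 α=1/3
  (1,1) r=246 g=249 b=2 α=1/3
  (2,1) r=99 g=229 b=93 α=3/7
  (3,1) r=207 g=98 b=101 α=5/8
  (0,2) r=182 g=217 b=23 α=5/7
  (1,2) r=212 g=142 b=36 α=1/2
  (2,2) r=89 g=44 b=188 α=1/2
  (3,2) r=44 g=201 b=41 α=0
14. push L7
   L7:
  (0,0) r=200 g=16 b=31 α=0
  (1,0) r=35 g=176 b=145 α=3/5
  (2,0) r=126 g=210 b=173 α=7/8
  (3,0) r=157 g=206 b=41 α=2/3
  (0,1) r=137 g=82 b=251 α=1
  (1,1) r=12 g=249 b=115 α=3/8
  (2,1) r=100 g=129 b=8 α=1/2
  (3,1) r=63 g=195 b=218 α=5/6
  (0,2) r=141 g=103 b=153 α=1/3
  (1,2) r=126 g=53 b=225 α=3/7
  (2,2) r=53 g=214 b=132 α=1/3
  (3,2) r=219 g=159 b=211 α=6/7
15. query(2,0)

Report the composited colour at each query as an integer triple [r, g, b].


query (1,0) [L1,L2] — begin 0,0,0
+L1 (α=1) → [126, 168, 46]
+L2 (α=1/2) → [157, 88, 27]
→ [157, 88, 27]

at x=2,y=2 over L1,L2:
after L1 α=3/4: [3, 93/2, 117]
after L2 α=2/3: [349/3, 1013/6, 277/3]
→ [116, 169, 92]

at x=0,y=0 over L1,L3:
+L1 (α=5/8) → [15/4, 105, 245/4]
+L3 (α=2/3) → [309/4, 455/3, 989/12]
rounded: [77, 152, 82]

(3,1) stack=L1,L4; from [0,0,0]:
after L1 α=1/2: [51/2, 209/2, 118]
after L4 α=2/3: [65/2, 985/6, 250/3]
rounded: [32, 164, 83]

(2,1) stack=L1,L4; from [0,0,0]:
after L1 α=1/3: [17/3, 13, 26]
after L4 α=2/3: [959/9, 415/3, 160]
= [107, 138, 160]

query (2,0) [L1,L4,L5,L6,L7] — begin 0,0,0
+L1 (α=1/3) → [2/3, 199/3, 17]
+L4 (α=1/2) → [161/6, 577/6, 117/2]
+L5 (α=5/6) → [1151/36, 3517/36, 287/12]
+L6 (α=1/4) → [3155/48, 5173/48, 1135/16]
+L7 (α=7/8) → [45491/384, 75733/384, 20511/128]
rounded: [118, 197, 160]


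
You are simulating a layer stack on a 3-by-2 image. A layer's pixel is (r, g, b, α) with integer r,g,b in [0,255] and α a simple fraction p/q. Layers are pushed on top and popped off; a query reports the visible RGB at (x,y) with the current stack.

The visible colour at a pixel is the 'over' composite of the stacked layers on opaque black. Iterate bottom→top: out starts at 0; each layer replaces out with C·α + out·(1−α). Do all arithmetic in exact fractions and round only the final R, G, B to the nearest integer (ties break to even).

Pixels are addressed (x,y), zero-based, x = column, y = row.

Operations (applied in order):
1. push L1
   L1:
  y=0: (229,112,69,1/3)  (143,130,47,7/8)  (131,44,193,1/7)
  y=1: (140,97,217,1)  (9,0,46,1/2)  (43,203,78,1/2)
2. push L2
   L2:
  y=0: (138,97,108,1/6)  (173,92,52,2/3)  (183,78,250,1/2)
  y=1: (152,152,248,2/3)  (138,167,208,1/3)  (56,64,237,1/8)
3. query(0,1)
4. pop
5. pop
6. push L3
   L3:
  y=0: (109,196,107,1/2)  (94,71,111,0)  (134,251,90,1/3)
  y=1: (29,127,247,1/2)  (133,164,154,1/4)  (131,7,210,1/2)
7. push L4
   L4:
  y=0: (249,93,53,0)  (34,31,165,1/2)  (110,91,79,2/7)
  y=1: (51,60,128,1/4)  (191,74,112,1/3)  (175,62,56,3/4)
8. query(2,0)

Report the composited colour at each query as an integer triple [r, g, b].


at x=0,y=1 over L1,L2:
L1 α=1: [140, 97, 217]
L2 α=2/3: [148, 401/3, 713/3]
= [148, 134, 238]

(2,0) stack=L3,L4; from [0,0,0]:
after L3 α=1/3: [134/3, 251/3, 30]
after L4 α=2/7: [190/3, 1801/21, 44]
= [63, 86, 44]


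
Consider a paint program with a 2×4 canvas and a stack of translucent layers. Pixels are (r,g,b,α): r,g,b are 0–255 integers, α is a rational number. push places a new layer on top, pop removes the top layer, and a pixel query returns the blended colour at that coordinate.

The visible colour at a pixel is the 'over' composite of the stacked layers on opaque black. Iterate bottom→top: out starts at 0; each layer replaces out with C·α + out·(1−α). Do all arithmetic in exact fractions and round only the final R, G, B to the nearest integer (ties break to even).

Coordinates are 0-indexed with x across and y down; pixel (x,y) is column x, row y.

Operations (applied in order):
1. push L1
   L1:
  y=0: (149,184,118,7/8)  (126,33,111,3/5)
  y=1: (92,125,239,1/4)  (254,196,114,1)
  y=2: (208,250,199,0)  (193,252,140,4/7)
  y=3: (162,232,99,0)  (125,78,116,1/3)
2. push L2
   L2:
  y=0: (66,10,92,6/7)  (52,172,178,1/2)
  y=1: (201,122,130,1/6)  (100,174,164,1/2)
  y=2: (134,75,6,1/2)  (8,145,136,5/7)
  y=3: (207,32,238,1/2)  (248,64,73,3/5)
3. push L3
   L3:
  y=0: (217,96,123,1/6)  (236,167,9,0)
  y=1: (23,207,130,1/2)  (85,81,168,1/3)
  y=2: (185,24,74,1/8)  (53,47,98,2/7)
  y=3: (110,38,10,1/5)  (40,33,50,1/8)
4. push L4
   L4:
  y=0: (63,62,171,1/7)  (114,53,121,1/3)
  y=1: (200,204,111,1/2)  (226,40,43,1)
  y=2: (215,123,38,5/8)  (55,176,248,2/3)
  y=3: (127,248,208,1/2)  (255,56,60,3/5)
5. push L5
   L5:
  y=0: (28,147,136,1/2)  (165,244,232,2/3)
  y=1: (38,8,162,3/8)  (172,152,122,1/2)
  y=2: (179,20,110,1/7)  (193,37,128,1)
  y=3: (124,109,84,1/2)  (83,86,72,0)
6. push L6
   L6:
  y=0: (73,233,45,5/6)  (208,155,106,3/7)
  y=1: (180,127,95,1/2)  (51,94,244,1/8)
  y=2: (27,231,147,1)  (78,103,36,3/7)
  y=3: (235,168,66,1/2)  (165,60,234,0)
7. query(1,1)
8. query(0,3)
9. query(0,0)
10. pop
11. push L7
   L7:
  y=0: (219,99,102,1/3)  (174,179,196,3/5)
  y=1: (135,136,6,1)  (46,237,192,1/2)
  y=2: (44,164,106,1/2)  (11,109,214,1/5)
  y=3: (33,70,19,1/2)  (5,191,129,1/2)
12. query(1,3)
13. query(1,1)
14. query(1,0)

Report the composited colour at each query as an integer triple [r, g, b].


at x=1,y=1 over L1,L2,L3,L4,L5,L6:
+L1 (α=1) → [254, 196, 114]
+L2 (α=1/2) → [177, 185, 139]
+L3 (α=1/3) → [439/3, 451/3, 446/3]
+L4 (α=1) → [226, 40, 43]
+L5 (α=1/2) → [199, 96, 165/2]
+L6 (α=1/8) → [361/2, 383/4, 1643/16]
→ [180, 96, 103]

at x=0,y=3 over L1,L2,L3,L4,L5,L6:
+L1 (α=0) → [0, 0, 0]
+L2 (α=1/2) → [207/2, 16, 119]
+L3 (α=1/5) → [524/5, 102/5, 486/5]
+L4 (α=1/2) → [1159/10, 671/5, 763/5]
+L5 (α=1/2) → [2399/20, 608/5, 1183/10]
+L6 (α=1/2) → [7099/40, 724/5, 1843/20]
rounded: [177, 145, 92]

(0,0) stack=L1,L2,L3,L4,L5,L6; from [0,0,0]:
L1 α=7/8: [1043/8, 161, 413/4]
L2 α=6/7: [4211/56, 221/7, 2621/28]
L3 α=1/6: [11069/112, 1777/42, 16549/168]
L4 α=1/7: [36735/392, 2211/49, 21337/196]
L5 α=1/2: [47711/784, 4707/49, 47993/392]
L6 α=5/6: [333871/4704, 30896/147, 136193/2352]
= [71, 210, 58]

(1,3) stack=L1,L2,L3,L4,L5,L7; from [0,0,0]:
+L1 (α=1/3) → [125/3, 26, 116/3]
+L2 (α=3/5) → [2482/15, 244/5, 889/15]
+L3 (α=1/8) → [8987/60, 1873/40, 6973/120]
+L4 (α=3/5) → [31937/150, 5233/100, 17773/300]
+L5 (α=0) → [31937/150, 5233/100, 17773/300]
+L7 (α=1/2) → [32687/300, 24333/200, 56473/600]
rounded: [109, 122, 94]

(1,1) stack=L1,L2,L3,L4,L5,L7; from [0,0,0]:
L1 α=1: [254, 196, 114]
L2 α=1/2: [177, 185, 139]
L3 α=1/3: [439/3, 451/3, 446/3]
L4 α=1: [226, 40, 43]
L5 α=1/2: [199, 96, 165/2]
L7 α=1/2: [245/2, 333/2, 549/4]
= [122, 166, 137]

query (1,0) [L1,L2,L3,L4,L5,L7] — begin 0,0,0
L1 α=3/5: [378/5, 99/5, 333/5]
L2 α=1/2: [319/5, 959/10, 1223/10]
L3 α=0: [319/5, 959/10, 1223/10]
L4 α=1/3: [1208/15, 408/5, 1828/15]
L5 α=2/3: [6158/45, 2848/15, 8788/45]
L7 α=3/5: [35806/225, 13751/75, 44036/225]
→ [159, 183, 196]


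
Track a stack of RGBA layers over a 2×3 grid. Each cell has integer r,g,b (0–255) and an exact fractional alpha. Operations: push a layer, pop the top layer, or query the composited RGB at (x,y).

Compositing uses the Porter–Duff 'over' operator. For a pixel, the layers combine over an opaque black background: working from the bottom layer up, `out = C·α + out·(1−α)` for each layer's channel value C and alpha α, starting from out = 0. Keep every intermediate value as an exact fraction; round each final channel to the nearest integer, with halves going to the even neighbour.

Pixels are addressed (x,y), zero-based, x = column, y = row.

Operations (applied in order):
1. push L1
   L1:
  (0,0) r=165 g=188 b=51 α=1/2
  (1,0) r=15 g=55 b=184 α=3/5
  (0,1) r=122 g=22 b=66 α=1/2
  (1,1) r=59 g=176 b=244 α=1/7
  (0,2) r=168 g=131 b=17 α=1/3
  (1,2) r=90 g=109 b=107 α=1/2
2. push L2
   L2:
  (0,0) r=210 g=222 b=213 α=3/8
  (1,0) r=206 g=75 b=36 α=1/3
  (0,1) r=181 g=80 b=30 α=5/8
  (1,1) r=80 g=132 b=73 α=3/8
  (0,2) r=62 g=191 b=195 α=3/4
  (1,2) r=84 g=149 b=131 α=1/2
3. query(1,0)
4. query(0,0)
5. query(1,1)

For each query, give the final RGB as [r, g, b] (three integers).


at x=1,y=0 over L1,L2:
after L1 α=3/5: [9, 33, 552/5]
after L2 α=1/3: [224/3, 47, 428/5]
→ [75, 47, 86]

at x=0,y=0 over L1,L2:
L1 α=1/2: [165/2, 94, 51/2]
L2 α=3/8: [2085/16, 142, 1533/16]
= [130, 142, 96]

query (1,1) [L1,L2] — begin 0,0,0
after L1 α=1/7: [59/7, 176/7, 244/7]
after L2 α=3/8: [1975/56, 913/14, 2753/56]
rounded: [35, 65, 49]


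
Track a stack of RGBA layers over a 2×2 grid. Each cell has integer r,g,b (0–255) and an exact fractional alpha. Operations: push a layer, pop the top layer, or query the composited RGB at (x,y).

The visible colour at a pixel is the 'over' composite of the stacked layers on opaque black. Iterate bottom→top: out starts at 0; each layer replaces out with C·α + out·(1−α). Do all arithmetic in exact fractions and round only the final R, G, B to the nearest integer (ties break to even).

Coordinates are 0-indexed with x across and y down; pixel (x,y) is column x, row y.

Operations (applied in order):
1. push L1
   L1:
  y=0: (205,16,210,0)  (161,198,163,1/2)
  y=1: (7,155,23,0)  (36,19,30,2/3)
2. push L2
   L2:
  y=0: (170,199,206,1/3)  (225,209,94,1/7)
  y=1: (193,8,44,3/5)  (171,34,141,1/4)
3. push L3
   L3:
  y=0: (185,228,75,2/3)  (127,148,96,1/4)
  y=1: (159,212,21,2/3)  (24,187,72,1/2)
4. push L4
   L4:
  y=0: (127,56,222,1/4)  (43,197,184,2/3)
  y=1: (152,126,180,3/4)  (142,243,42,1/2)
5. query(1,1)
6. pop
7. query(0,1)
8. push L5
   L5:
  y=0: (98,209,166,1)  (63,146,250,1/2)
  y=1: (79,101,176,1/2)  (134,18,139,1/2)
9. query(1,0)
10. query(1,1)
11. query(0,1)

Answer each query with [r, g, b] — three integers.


query (1,1) [L1,L2,L3,L4] — begin 0,0,0
+L1 (α=2/3) → [24, 38/3, 20]
+L2 (α=1/4) → [243/4, 18, 201/4]
+L3 (α=1/2) → [339/8, 205/2, 489/8]
+L4 (α=1/2) → [1475/16, 691/4, 825/16]
→ [92, 173, 52]

(0,1) stack=L1,L2,L3; from [0,0,0]:
+L1 (α=0) → [0, 0, 0]
+L2 (α=3/5) → [579/5, 24/5, 132/5]
+L3 (α=2/3) → [723/5, 2144/15, 114/5]
→ [145, 143, 23]

(1,0) stack=L1,L2,L3,L5; from [0,0,0]:
after L1 α=1/2: [161/2, 99, 163/2]
after L2 α=1/7: [708/7, 803/7, 583/7]
after L3 α=1/4: [3013/28, 3445/28, 2421/28]
after L5 α=1/2: [4777/56, 7533/56, 9421/56]
→ [85, 135, 168]

query (1,1) [L1,L2,L3,L5] — begin 0,0,0
after L1 α=2/3: [24, 38/3, 20]
after L2 α=1/4: [243/4, 18, 201/4]
after L3 α=1/2: [339/8, 205/2, 489/8]
after L5 α=1/2: [1411/16, 241/4, 1601/16]
= [88, 60, 100]

at x=0,y=1 over L1,L2,L3,L5:
after L1 α=0: [0, 0, 0]
after L2 α=3/5: [579/5, 24/5, 132/5]
after L3 α=2/3: [723/5, 2144/15, 114/5]
after L5 α=1/2: [559/5, 3659/30, 497/5]
rounded: [112, 122, 99]


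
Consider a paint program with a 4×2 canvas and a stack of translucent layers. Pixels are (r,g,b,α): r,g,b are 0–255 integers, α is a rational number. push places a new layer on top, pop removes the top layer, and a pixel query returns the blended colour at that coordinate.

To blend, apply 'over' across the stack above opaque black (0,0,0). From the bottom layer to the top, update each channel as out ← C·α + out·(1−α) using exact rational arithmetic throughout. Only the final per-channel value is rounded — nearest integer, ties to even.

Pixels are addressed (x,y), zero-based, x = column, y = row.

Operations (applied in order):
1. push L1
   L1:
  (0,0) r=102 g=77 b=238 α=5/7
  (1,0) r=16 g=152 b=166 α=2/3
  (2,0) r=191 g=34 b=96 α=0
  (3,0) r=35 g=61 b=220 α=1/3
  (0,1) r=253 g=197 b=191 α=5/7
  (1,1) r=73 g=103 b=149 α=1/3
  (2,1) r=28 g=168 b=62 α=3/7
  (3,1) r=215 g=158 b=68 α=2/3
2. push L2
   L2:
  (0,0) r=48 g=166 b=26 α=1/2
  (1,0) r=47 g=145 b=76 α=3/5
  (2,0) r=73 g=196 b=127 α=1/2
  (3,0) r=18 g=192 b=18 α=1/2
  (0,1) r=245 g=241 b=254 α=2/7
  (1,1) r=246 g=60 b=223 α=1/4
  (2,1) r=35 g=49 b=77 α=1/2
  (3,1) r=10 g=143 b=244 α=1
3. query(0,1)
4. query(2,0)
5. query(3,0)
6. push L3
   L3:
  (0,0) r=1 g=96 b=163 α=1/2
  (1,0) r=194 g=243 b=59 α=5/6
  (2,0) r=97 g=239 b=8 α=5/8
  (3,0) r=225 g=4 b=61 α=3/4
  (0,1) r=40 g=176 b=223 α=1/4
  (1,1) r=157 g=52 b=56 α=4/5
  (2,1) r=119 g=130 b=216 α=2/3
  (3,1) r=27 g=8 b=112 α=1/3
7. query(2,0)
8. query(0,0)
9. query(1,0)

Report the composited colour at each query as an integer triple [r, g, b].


query (0,1) [L1,L2] — begin 0,0,0
L1 α=5/7: [1265/7, 985/7, 955/7]
L2 α=2/7: [9755/49, 8299/49, 8331/49]
rounded: [199, 169, 170]

(2,0) stack=L1,L2; from [0,0,0]:
+L1 (α=0) → [0, 0, 0]
+L2 (α=1/2) → [73/2, 98, 127/2]
→ [36, 98, 64]

(3,0) stack=L1,L2; from [0,0,0]:
+L1 (α=1/3) → [35/3, 61/3, 220/3]
+L2 (α=1/2) → [89/6, 637/6, 137/3]
= [15, 106, 46]

query (2,0) [L1,L2,L3] — begin 0,0,0
after L1 α=0: [0, 0, 0]
after L2 α=1/2: [73/2, 98, 127/2]
after L3 α=5/8: [1189/16, 1489/8, 461/16]
= [74, 186, 29]

query (0,0) [L1,L2,L3] — begin 0,0,0
L1 α=5/7: [510/7, 55, 170]
L2 α=1/2: [423/7, 221/2, 98]
L3 α=1/2: [215/7, 413/4, 261/2]
→ [31, 103, 130]

(1,0) stack=L1,L2,L3; from [0,0,0]:
+L1 (α=2/3) → [32/3, 304/3, 332/3]
+L2 (α=3/5) → [487/15, 1913/15, 1348/15]
+L3 (α=5/6) → [15037/90, 10069/45, 5773/90]
= [167, 224, 64]


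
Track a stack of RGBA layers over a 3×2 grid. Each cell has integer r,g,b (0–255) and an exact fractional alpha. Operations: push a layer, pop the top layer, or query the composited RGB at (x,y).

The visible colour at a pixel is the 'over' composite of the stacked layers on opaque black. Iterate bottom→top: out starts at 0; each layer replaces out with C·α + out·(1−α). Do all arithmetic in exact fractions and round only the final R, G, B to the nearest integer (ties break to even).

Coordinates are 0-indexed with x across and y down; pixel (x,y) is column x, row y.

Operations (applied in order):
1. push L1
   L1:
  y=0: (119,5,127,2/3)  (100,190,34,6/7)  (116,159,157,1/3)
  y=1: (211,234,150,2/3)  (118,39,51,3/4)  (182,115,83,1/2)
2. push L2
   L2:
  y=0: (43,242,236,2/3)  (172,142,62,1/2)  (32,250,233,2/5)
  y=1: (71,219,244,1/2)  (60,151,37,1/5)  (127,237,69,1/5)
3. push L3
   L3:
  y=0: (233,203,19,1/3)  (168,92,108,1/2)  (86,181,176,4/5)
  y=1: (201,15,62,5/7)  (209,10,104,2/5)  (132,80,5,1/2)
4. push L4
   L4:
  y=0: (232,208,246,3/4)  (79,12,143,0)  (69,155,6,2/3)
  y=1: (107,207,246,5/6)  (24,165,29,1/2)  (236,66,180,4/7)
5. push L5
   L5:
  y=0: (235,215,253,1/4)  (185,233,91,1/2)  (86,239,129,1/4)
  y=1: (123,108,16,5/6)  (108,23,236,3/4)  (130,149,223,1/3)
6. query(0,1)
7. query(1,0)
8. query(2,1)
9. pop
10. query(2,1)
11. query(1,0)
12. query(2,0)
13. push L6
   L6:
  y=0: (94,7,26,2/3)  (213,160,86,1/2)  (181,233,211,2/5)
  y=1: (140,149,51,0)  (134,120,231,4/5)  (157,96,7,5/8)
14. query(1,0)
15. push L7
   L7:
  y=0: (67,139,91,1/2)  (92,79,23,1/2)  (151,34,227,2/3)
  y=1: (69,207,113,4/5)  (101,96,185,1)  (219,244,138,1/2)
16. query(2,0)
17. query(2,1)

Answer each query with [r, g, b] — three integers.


(0,1) stack=L1,L2,L3,L4,L5; from [0,0,0]:
+L1 (α=2/3) → [422/3, 156, 100]
+L2 (α=1/2) → [635/6, 375/2, 172]
+L3 (α=5/7) → [3650/21, 450/7, 654/7]
+L4 (α=5/6) → [14885/126, 2565/14, 1544/7]
+L5 (α=5/6) → [92375/756, 3375/28, 1052/21]
→ [122, 121, 50]

at x=1,y=0 over L1,L2,L3,L4,L5:
+L1 (α=6/7) → [600/7, 1140/7, 204/7]
+L2 (α=1/2) → [902/7, 1067/7, 319/7]
+L3 (α=1/2) → [1039/7, 1711/14, 1075/14]
+L4 (α=0) → [1039/7, 1711/14, 1075/14]
+L5 (α=1/2) → [1167/7, 4973/28, 2349/28]
= [167, 178, 84]

query (2,1) [L1,L2,L3,L4,L5] — begin 0,0,0
after L1 α=1/2: [91, 115/2, 83/2]
after L2 α=1/5: [491/5, 467/5, 47]
after L3 α=1/2: [1151/10, 867/10, 26]
after L4 α=4/7: [12893/70, 5241/70, 114]
after L5 α=1/3: [17443/105, 10456/105, 451/3]
= [166, 100, 150]

(2,1) stack=L1,L2,L3,L4; from [0,0,0]:
+L1 (α=1/2) → [91, 115/2, 83/2]
+L2 (α=1/5) → [491/5, 467/5, 47]
+L3 (α=1/2) → [1151/10, 867/10, 26]
+L4 (α=4/7) → [12893/70, 5241/70, 114]
→ [184, 75, 114]

at x=1,y=0 over L1,L2,L3,L4:
L1 α=6/7: [600/7, 1140/7, 204/7]
L2 α=1/2: [902/7, 1067/7, 319/7]
L3 α=1/2: [1039/7, 1711/14, 1075/14]
L4 α=0: [1039/7, 1711/14, 1075/14]
rounded: [148, 122, 77]

at x=2,y=0 over L1,L2,L3,L4:
after L1 α=1/3: [116/3, 53, 157/3]
after L2 α=2/5: [36, 659/5, 623/5]
after L3 α=4/5: [76, 4279/25, 4143/25]
after L4 α=2/3: [214/3, 12029/75, 1481/25]
= [71, 160, 59]

(1,0) stack=L1,L2,L3,L4,L6; from [0,0,0]:
after L1 α=6/7: [600/7, 1140/7, 204/7]
after L2 α=1/2: [902/7, 1067/7, 319/7]
after L3 α=1/2: [1039/7, 1711/14, 1075/14]
after L4 α=0: [1039/7, 1711/14, 1075/14]
after L6 α=1/2: [1265/7, 3951/28, 2279/28]
= [181, 141, 81]

at x=2,y=0 over L1,L2,L3,L4,L6,L7:
+L1 (α=1/3) → [116/3, 53, 157/3]
+L2 (α=2/5) → [36, 659/5, 623/5]
+L3 (α=4/5) → [76, 4279/25, 4143/25]
+L4 (α=2/3) → [214/3, 12029/75, 1481/25]
+L6 (α=2/5) → [576/5, 23679/125, 14993/125]
+L7 (α=2/3) → [2086/15, 32179/375, 71743/375]
→ [139, 86, 191]

query (2,1) [L1,L2,L3,L4,L6,L7] — begin 0,0,0
after L1 α=1/2: [91, 115/2, 83/2]
after L2 α=1/5: [491/5, 467/5, 47]
after L3 α=1/2: [1151/10, 867/10, 26]
after L4 α=4/7: [12893/70, 5241/70, 114]
after L6 α=5/8: [93629/560, 49323/560, 377/8]
after L7 α=1/2: [216269/1120, 185963/1120, 1481/16]
rounded: [193, 166, 93]


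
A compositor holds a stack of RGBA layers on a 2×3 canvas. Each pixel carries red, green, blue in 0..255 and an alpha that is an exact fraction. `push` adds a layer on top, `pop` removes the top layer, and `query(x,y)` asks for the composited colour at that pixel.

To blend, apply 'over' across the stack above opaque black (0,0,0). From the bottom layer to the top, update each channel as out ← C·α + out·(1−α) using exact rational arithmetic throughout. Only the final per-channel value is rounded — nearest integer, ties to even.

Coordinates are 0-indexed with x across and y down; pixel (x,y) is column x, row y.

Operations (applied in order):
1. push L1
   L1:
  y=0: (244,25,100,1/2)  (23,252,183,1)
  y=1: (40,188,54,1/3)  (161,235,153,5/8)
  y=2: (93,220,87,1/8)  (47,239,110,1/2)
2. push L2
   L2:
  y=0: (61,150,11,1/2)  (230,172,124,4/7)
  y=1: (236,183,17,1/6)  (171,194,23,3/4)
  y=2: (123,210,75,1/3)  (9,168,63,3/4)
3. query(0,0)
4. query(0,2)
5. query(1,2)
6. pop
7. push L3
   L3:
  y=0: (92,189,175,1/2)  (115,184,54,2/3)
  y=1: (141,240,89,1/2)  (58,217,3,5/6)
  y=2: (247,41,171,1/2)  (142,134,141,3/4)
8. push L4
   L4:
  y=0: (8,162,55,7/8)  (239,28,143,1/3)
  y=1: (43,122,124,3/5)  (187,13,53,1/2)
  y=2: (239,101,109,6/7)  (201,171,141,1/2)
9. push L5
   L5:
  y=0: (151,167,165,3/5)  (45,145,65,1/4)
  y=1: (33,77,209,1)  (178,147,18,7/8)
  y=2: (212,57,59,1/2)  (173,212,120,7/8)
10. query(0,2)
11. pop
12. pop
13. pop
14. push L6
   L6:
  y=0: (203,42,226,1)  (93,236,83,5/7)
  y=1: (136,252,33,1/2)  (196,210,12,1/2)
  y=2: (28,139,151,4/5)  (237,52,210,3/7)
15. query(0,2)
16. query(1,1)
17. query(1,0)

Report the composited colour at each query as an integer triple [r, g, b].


at x=0,y=0 over L1,L2:
after L1 α=1/2: [122, 25/2, 50]
after L2 α=1/2: [183/2, 325/4, 61/2]
rounded: [92, 81, 30]

at x=0,y=2 over L1,L2:
L1 α=1/8: [93/8, 55/2, 87/8]
L2 α=1/3: [195/4, 265/3, 129/4]
rounded: [49, 88, 32]

(1,2) stack=L1,L2; from [0,0,0]:
after L1 α=1/2: [47/2, 239/2, 55]
after L2 α=3/4: [101/8, 1247/8, 61]
= [13, 156, 61]

query (0,2) [L1,L3,L4,L5] — begin 0,0,0
L1 α=1/8: [93/8, 55/2, 87/8]
L3 α=1/2: [2069/16, 137/4, 1455/16]
L4 α=6/7: [25013/112, 2561/28, 11919/112]
L5 α=1/2: [48757/224, 4157/56, 18527/224]
= [218, 74, 83]

query (0,2) [L1,L6] — begin 0,0,0
+L1 (α=1/8) → [93/8, 55/2, 87/8]
+L6 (α=4/5) → [989/40, 1167/10, 4919/40]
= [25, 117, 123]

at x=1,y=1 over L1,L6:
L1 α=5/8: [805/8, 1175/8, 765/8]
L6 α=1/2: [2373/16, 2855/16, 861/16]
rounded: [148, 178, 54]

query (1,0) [L1,L6] — begin 0,0,0
L1 α=1: [23, 252, 183]
L6 α=5/7: [73, 1684/7, 781/7]
= [73, 241, 112]


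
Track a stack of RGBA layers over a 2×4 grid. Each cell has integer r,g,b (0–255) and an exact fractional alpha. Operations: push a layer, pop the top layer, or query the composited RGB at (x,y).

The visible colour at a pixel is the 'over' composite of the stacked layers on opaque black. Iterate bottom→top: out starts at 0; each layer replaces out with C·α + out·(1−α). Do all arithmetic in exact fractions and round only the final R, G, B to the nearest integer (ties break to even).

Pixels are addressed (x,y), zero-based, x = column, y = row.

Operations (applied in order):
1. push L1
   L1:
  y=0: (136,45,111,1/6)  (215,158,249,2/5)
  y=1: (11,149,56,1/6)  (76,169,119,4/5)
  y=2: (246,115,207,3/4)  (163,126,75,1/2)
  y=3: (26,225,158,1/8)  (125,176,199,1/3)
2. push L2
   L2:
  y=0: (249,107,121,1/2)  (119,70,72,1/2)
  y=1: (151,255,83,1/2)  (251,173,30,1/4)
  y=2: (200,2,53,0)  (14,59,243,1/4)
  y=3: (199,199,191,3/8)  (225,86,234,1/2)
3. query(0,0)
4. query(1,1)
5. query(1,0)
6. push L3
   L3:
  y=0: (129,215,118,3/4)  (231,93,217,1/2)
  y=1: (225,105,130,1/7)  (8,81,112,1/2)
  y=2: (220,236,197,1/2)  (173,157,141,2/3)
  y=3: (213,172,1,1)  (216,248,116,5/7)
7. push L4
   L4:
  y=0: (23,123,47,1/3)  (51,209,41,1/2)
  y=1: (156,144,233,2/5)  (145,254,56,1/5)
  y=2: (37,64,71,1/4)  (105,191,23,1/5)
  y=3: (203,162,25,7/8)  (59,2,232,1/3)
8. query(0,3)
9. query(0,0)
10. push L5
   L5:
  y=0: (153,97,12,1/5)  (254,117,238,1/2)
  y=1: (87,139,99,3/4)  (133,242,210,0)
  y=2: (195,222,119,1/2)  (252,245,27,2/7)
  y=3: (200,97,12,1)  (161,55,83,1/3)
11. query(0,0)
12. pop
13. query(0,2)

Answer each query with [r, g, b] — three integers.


query (0,0) [L1,L2] — begin 0,0,0
L1 α=1/6: [68/3, 15/2, 37/2]
L2 α=1/2: [815/6, 229/4, 279/4]
= [136, 57, 70]

at x=1,y=1 over L1,L2:
L1 α=4/5: [304/5, 676/5, 476/5]
L2 α=1/4: [2167/20, 2893/20, 789/10]
rounded: [108, 145, 79]

query (1,0) [L1,L2] — begin 0,0,0
L1 α=2/5: [86, 316/5, 498/5]
L2 α=1/2: [205/2, 333/5, 429/5]
→ [102, 67, 86]

at x=0,y=3 over L1,L2,L3,L4:
L1 α=1/8: [13/4, 225/8, 79/4]
L2 α=3/8: [2453/32, 5901/64, 2687/32]
L3 α=1: [213, 172, 1]
L4 α=7/8: [817/4, 653/4, 22]
rounded: [204, 163, 22]

at x=0,y=0 over L1,L2,L3,L4:
after L1 α=1/6: [68/3, 15/2, 37/2]
after L2 α=1/2: [815/6, 229/4, 279/4]
after L3 α=3/4: [3137/24, 2809/16, 1695/16]
after L4 α=1/3: [3413/36, 3793/24, 2071/24]
→ [95, 158, 86]

at x=0,y=0 over L1,L2,L3,L4,L5:
L1 α=1/6: [68/3, 15/2, 37/2]
L2 α=1/2: [815/6, 229/4, 279/4]
L3 α=3/4: [3137/24, 2809/16, 1695/16]
L4 α=1/3: [3413/36, 3793/24, 2071/24]
L5 α=1/5: [958/9, 875/6, 2143/30]
→ [106, 146, 71]

query (0,2) [L1,L2,L3,L4] — begin 0,0,0
L1 α=3/4: [369/2, 345/4, 621/4]
L2 α=0: [369/2, 345/4, 621/4]
L3 α=1/2: [809/4, 1289/8, 1409/8]
L4 α=1/4: [2575/16, 4379/32, 4795/32]
= [161, 137, 150]
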